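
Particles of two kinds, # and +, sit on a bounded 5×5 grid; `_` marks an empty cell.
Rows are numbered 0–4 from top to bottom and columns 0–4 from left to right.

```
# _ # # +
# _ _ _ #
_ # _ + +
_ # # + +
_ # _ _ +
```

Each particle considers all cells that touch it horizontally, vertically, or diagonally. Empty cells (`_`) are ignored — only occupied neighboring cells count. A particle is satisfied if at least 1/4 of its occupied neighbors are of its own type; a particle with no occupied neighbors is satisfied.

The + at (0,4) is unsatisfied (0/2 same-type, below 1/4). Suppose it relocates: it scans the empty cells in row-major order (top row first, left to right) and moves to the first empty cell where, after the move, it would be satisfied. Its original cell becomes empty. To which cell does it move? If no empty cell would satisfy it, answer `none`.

(1,2)

Vacating (0,4). Empty cells in order:
  (0,1): 0/3 same-type → still unsatisfied.
  (1,1): 0/4 same-type → still unsatisfied.
  (1,2): 1/4 same-type → satisfied — stop here.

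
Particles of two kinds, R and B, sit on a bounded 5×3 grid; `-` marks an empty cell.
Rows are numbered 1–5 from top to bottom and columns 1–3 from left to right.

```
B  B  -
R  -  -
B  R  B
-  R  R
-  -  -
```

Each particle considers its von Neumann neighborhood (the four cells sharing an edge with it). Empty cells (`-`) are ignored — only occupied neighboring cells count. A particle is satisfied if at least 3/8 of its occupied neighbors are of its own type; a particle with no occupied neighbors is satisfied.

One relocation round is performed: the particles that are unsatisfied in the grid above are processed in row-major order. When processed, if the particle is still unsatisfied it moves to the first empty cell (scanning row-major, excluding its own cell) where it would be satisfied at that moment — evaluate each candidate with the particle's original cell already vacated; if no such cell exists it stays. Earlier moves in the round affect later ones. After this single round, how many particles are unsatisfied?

1

Initially unsatisfied (in order): (2,1), (3,1), (3,2), (3,3).
  (2,1) → (2,2).
  (3,1) → (1,3).
  (3,2): now satisfied by earlier moves; stays.
  (3,3) → (2,1).
Resulting grid:
B B B
B R -
- R -
- R R
- - -
Unsatisfied now: (2,2).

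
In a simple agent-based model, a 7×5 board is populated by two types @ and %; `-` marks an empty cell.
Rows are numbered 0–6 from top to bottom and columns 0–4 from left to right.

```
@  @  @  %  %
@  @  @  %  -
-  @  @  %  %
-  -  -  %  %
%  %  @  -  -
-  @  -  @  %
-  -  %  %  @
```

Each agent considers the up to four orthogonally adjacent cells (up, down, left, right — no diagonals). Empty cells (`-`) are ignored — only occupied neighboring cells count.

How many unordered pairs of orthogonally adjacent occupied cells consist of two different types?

9

Scan each occupied cell's neighbors to the right and below so each pair is counted once.
From row 0: 1 unlike of 8 pairs (running 1/8).
From row 1: 1 unlike of 6 pairs (running 2/14).
From row 2: 1 unlike of 5 pairs (running 3/19).
From row 3: 0 unlike of 1 pairs (running 3/20).
From row 4: 2 unlike of 3 pairs (running 5/23).
From row 5: 3 unlike of 3 pairs (running 8/26).
From row 6: 1 unlike of 2 pairs (running 9/28).
Total adjacent occupied pairs: 28; unlike-type pairs: 9.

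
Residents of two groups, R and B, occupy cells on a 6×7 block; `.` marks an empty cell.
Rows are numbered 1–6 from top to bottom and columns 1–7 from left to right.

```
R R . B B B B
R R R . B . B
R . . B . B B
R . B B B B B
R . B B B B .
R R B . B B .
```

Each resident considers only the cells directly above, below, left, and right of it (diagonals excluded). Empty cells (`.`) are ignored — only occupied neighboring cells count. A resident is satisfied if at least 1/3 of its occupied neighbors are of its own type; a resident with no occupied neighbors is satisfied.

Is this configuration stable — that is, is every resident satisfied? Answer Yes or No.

Yes

Row 1: (1,1)R 2/2 ok · (1,2)R 2/2 ok · (1,4)B 1/1 ok · (1,5)B 3/3 ok · (1,6)B 2/2 ok · (1,7)B 2/2 ok
Row 2: (2,1)R 3/3 ok · (2,2)R 3/3 ok · (2,3)R 1/1 ok · (2,5)B 1/1 ok · (2,7)B 2/2 ok
Row 3: (3,1)R 2/2 ok · (3,4)B 1/1 ok · (3,6)B 2/2 ok · (3,7)B 3/3 ok
Row 4: (4,1)R 2/2 ok · (4,3)B 2/2 ok · (4,4)B 4/4 ok · (4,5)B 3/3 ok · (4,6)B 4/4 ok · (4,7)B 2/2 ok
Row 5: (5,1)R 2/2 ok · (5,3)B 3/3 ok · (5,4)B 3/3 ok · (5,5)B 4/4 ok · (5,6)B 3/3 ok
Row 6: (6,1)R 2/2 ok · (6,2)R 1/2 ok · (6,3)B 1/2 ok · (6,5)B 2/2 ok · (6,6)B 2/2 ok
All meet the threshold, so the configuration is stable.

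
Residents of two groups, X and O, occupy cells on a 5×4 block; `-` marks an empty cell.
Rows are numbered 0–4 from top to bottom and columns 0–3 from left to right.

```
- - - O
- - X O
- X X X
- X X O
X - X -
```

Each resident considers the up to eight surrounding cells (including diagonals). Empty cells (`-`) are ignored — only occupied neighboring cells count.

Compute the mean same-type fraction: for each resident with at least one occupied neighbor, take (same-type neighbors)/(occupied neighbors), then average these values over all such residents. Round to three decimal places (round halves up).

0.651

Row 0: (0,3)O 1/2
Row 1: (1,2)X 3/5 · (1,3)O 1/4
Row 2: (2,1)X 4/4 · (2,2)X 5/7 · (2,3)X 3/5
Row 3: (3,1)X 5/5 · (3,2)X 5/6 · (3,3)O 0/4
Row 4: (4,0)X 1/1 · (4,2)X 2/3
Sum over 11 residents: 1/2 + 3/5 + 1/4 + 4/4 + 5/7 + 3/5 + 5/5 + 5/6 + 0/4 + 1/1 + 2/3 = 1003/140; mean = 1003/140 ÷ 11 = 1003/1540 = 0.651298… → 0.651.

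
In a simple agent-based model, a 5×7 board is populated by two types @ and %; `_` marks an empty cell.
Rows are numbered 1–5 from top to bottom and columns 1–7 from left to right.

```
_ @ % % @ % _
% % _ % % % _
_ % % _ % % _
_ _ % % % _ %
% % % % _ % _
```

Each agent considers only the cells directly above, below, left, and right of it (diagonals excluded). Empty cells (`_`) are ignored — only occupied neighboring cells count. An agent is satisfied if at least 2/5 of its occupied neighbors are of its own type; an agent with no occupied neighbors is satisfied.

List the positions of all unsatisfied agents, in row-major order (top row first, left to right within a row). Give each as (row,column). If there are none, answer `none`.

(1,2)@ 0/2 unhappy
(1,3)% 1/2 ok
(1,4)% 2/3 ok
(1,5)@ 0/3 unhappy
(1,6)% 1/2 ok
(2,1)% 1/1 ok
(2,2)% 2/3 ok
(2,4)% 2/2 ok
(2,5)% 3/4 ok
(2,6)% 3/3 ok
(3,2)% 2/2 ok
(3,3)% 2/2 ok
(3,5)% 3/3 ok
(3,6)% 2/2 ok
(4,3)% 3/3 ok
(4,4)% 3/3 ok
(4,5)% 2/2 ok
(4,7)% 0/0 ok
(5,1)% 1/1 ok
(5,2)% 2/2 ok
(5,3)% 3/3 ok
(5,4)% 2/2 ok
(5,6)% 0/0 ok

(1,2), (1,5)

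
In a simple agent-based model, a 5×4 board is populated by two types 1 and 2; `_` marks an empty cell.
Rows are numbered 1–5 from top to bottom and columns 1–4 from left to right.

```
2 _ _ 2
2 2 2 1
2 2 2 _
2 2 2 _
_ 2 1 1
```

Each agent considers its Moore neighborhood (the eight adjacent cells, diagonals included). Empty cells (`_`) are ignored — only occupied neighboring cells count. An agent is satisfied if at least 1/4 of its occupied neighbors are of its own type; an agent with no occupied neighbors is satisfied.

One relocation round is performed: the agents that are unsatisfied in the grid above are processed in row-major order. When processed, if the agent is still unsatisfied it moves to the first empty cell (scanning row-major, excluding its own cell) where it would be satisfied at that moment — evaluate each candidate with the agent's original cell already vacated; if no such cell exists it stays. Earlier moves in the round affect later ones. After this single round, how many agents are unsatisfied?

0

Initially unsatisfied (in order): (2,4).
  (2,4) → (4,4).
Resulting grid:
2 _ _ 2
2 2 2 _
2 2 2 _
2 2 2 1
_ 2 1 1
All satisfied now.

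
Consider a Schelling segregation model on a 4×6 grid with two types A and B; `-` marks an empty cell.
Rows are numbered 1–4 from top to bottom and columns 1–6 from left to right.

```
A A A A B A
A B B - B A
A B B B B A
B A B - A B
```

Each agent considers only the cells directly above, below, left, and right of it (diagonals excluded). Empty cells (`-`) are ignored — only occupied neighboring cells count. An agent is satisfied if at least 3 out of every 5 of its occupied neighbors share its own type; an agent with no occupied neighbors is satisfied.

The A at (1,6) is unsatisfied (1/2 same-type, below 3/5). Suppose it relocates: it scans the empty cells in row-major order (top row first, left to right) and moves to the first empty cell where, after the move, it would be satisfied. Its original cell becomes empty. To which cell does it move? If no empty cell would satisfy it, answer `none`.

none

Vacating (1,6). Empty cells in order:
  (2,4): 1/4 same-type → still unsatisfied.
  (4,4): 1/3 same-type → still unsatisfied.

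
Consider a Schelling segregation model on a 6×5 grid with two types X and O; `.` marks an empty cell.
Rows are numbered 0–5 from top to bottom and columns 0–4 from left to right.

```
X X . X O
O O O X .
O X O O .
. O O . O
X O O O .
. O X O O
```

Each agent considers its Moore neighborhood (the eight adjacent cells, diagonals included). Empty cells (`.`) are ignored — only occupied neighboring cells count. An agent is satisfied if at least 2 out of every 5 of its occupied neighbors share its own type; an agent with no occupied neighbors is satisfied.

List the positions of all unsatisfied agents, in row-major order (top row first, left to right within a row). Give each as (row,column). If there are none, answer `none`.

Row 0: (0,0)X 1/3 ✗ · (0,1)X 1/4 ✗ · (0,3)X 1/3 ✗ · (0,4)O 0/2 ✗
Row 1: (1,0)O 2/5 ✓ · (1,1)O 4/7 ✓ · (1,2)O 3/7 ✓ · (1,3)X 1/5 ✗
Row 2: (2,0)O 3/4 ✓ · (2,1)X 0/7 ✗ · (2,2)O 5/7 ✓ · (2,3)O 4/5 ✓
Row 3: (3,1)O 5/7 ✓ · (3,2)O 6/7 ✓ · (3,4)O 2/2 ✓
Row 4: (4,0)X 0/3 ✗ · (4,1)O 4/6 ✓ · (4,2)O 6/7 ✓ · (4,3)O 5/6 ✓
Row 5: (5,1)O 2/4 ✓ · (5,2)X 0/5 ✗ · (5,3)O 3/4 ✓ · (5,4)O 2/2 ✓

(0,0), (0,1), (0,3), (0,4), (1,3), (2,1), (4,0), (5,2)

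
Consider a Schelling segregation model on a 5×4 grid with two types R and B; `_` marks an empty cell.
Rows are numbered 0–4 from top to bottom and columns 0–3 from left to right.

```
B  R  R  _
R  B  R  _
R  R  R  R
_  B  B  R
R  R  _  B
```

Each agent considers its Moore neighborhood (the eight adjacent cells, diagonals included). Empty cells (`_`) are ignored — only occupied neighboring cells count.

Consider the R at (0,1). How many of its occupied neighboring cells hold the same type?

3

Occupied neighbors of (0,1): (0,0)=B, (0,2)=R, (1,0)=R, (1,1)=B, (1,2)=R.
Same type (R): 3 of 5.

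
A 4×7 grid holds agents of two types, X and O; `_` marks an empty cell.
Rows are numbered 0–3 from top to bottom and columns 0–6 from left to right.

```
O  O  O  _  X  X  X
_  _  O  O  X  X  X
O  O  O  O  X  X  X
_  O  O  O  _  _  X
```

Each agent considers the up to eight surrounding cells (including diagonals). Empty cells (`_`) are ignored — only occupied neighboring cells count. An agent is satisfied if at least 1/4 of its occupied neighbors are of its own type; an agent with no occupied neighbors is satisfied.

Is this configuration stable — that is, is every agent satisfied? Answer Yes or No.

(0,0)O 1/1 satisfied
(0,1)O 3/3 satisfied
(0,2)O 3/3 satisfied
(0,4)X 3/4 satisfied
(0,5)X 5/5 satisfied
(0,6)X 3/3 satisfied
(1,2)O 6/6 satisfied
(1,3)O 4/7 satisfied
(1,4)X 5/7 satisfied
(1,5)X 8/8 satisfied
(1,6)X 5/5 satisfied
(2,0)O 2/2 satisfied
(2,1)O 5/5 satisfied
(2,2)O 7/7 satisfied
(2,3)O 5/7 satisfied
(2,4)X 3/6 satisfied
(2,5)X 6/6 satisfied
(2,6)X 4/4 satisfied
(3,1)O 4/4 satisfied
(3,2)O 5/5 satisfied
(3,3)O 3/4 satisfied
(3,6)X 2/2 satisfied
All meet the threshold, so the configuration is stable.

Yes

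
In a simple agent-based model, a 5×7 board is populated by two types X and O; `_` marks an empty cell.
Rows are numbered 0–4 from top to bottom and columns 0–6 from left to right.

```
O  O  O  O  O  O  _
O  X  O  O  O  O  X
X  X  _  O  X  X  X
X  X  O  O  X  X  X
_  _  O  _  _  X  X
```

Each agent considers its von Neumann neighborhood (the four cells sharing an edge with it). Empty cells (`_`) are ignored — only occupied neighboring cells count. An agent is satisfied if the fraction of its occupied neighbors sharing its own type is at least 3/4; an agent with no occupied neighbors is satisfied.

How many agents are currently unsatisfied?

13

(0,0)O 2/2 ok
(0,1)O 2/3 unhappy
(0,2)O 3/3 ok
(0,3)O 3/3 ok
(0,4)O 3/3 ok
(0,5)O 2/2 ok
(1,0)O 1/3 unhappy
(1,1)X 1/4 unhappy
(1,2)O 2/3 unhappy
(1,3)O 4/4 ok
(1,4)O 3/4 ok
(1,5)O 2/4 unhappy
(1,6)X 1/2 unhappy
(2,0)X 2/3 unhappy
(2,1)X 3/3 ok
(2,3)O 2/3 unhappy
(2,4)X 2/4 unhappy
(2,5)X 3/4 ok
(2,6)X 3/3 ok
(3,0)X 2/2 ok
(3,1)X 2/3 unhappy
(3,2)O 2/3 unhappy
(3,3)O 2/3 unhappy
(3,4)X 2/3 unhappy
(3,5)X 4/4 ok
(3,6)X 3/3 ok
(4,2)O 1/1 ok
(4,5)X 2/2 ok
(4,6)X 2/2 ok
Unsatisfied: (0,1), (1,0), (1,1), (1,2), (1,5), (1,6), (2,0), (2,3), (2,4), (3,1), (3,2), (3,3), (3,4) — 13 in total.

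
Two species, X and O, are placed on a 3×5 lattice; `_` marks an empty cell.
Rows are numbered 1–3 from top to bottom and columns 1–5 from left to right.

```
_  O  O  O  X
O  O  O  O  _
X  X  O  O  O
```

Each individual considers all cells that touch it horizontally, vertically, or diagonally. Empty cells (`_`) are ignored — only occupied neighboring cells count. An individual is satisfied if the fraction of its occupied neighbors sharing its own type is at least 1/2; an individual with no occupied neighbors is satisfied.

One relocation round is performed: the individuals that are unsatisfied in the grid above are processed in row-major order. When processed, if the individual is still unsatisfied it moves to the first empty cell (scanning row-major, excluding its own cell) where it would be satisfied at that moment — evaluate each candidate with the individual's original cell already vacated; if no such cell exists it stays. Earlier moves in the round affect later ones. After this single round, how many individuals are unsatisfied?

Initially unsatisfied (in order): (1,5), (3,1), (3,2).
  (1,5): no empty cell satisfies it; stays.
  (3,1): no empty cell satisfies it; stays.
  (3,2): no empty cell satisfies it; stays.
Resulting grid:
_ O O O X
O O O O _
X X O O O
Unsatisfied now: (1,5), (3,1), (3,2).

3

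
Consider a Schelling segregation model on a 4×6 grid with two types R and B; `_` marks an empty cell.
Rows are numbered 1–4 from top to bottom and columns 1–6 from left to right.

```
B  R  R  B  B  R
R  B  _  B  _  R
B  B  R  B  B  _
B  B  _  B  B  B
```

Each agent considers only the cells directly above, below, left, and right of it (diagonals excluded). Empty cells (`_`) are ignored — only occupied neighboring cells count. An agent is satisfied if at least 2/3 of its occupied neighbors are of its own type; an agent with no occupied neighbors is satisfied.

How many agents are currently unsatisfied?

Row 1: (1,1)B 0/2 unhappy · (1,2)R 1/3 unhappy · (1,3)R 1/2 unhappy · (1,4)B 2/3 ok · (1,5)B 1/2 unhappy · (1,6)R 1/2 unhappy
Row 2: (2,1)R 0/3 unhappy · (2,2)B 1/3 unhappy · (2,4)B 2/2 ok · (2,6)R 1/1 ok
Row 3: (3,1)B 2/3 ok · (3,2)B 3/4 ok · (3,3)R 0/2 unhappy · (3,4)B 3/4 ok · (3,5)B 2/2 ok
Row 4: (4,1)B 2/2 ok · (4,2)B 2/2 ok · (4,4)B 2/2 ok · (4,5)B 3/3 ok · (4,6)B 1/1 ok
Unsatisfied: (1,1), (1,2), (1,3), (1,5), (1,6), (2,1), (2,2), (3,3) — 8 in total.

8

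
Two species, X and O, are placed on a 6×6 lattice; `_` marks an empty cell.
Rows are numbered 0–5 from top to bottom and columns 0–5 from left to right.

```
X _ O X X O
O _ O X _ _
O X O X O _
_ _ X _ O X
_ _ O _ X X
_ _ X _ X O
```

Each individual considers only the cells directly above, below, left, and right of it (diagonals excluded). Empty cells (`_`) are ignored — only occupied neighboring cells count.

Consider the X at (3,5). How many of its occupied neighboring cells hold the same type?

Occupied neighbors of (3,5): (4,5)=X, (3,4)=O.
Same type (X): 1 of 2.

1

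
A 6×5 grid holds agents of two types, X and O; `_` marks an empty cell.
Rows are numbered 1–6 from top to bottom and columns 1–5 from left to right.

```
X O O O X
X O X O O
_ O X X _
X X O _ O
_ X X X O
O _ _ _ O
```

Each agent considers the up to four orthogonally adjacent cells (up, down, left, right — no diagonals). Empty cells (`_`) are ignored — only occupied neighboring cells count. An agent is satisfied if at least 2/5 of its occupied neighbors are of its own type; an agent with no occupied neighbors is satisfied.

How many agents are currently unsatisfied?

4

(1,1)X 1/2 satisfied
(1,2)O 2/3 satisfied
(1,3)O 2/3 satisfied
(1,4)O 2/3 satisfied
(1,5)X 0/2 not
(2,1)X 1/2 satisfied
(2,2)O 2/4 satisfied
(2,3)X 1/4 not
(2,4)O 2/4 satisfied
(2,5)O 1/2 satisfied
(3,2)O 1/3 not
(3,3)X 2/4 satisfied
(3,4)X 1/2 satisfied
(4,1)X 1/1 satisfied
(4,2)X 2/4 satisfied
(4,3)O 0/3 not
(4,5)O 1/1 satisfied
(5,2)X 2/2 satisfied
(5,3)X 2/3 satisfied
(5,4)X 1/2 satisfied
(5,5)O 2/3 satisfied
(6,1)O 0/0 satisfied
(6,5)O 1/1 satisfied
Unsatisfied: (1,5), (2,3), (3,2), (4,3) — 4 in total.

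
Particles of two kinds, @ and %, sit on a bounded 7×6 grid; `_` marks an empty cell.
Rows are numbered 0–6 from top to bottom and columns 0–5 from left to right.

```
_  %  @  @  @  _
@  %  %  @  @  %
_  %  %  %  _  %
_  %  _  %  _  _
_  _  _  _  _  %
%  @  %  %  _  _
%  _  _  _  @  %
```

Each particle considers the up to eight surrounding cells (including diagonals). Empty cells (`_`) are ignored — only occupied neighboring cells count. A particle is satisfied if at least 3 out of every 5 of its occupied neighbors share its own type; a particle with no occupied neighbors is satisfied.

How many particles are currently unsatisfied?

14

(0,1)% 2/4 unhappy
(0,2)@ 2/5 unhappy
(0,3)@ 4/5 ok
(0,4)@ 3/4 ok
(1,0)@ 0/3 unhappy
(1,1)% 4/6 ok
(1,2)% 5/8 ok
(1,3)@ 4/7 unhappy
(1,4)@ 3/6 unhappy
(1,5)% 1/3 unhappy
(2,1)% 4/5 ok
(2,2)% 6/7 ok
(2,3)% 3/5 ok
(2,5)% 1/2 unhappy
(3,1)% 2/2 ok
(3,3)% 2/2 ok
(4,5)% 0/0 ok
(5,0)% 1/2 unhappy
(5,1)@ 0/3 unhappy
(5,2)% 1/2 unhappy
(5,3)% 1/2 unhappy
(6,0)% 1/2 unhappy
(6,4)@ 0/2 unhappy
(6,5)% 0/1 unhappy
Unsatisfied: (0,1), (0,2), (1,0), (1,3), (1,4), (1,5), (2,5), (5,0), (5,1), (5,2), (5,3), (6,0), (6,4), (6,5) — 14 in total.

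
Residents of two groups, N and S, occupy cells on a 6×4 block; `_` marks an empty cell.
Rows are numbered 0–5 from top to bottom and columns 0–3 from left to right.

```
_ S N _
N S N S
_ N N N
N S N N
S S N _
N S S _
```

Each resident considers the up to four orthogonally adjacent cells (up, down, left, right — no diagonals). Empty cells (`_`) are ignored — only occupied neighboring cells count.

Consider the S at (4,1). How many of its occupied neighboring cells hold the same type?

Occupied neighbors of (4,1): (3,1)=S, (5,1)=S, (4,0)=S, (4,2)=N.
Same type (S): 3 of 4.

3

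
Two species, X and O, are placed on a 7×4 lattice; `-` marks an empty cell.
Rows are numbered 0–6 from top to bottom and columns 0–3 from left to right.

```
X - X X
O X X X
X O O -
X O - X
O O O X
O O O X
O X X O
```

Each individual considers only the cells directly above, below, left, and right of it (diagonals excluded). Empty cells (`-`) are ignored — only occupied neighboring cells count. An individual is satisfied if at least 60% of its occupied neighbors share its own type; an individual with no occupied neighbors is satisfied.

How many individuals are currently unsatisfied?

13

(0,0)X 0/1 unhappy
(0,2)X 2/2 ok
(0,3)X 2/2 ok
(1,0)O 0/3 unhappy
(1,1)X 1/3 unhappy
(1,2)X 3/4 ok
(1,3)X 2/2 ok
(2,0)X 1/3 unhappy
(2,1)O 2/4 unhappy
(2,2)O 1/2 unhappy
(3,0)X 1/3 unhappy
(3,1)O 2/3 ok
(3,3)X 1/1 ok
(4,0)O 2/3 ok
(4,1)O 4/4 ok
(4,2)O 2/3 ok
(4,3)X 2/3 ok
(5,0)O 3/3 ok
(5,1)O 3/4 ok
(5,2)O 2/4 unhappy
(5,3)X 1/3 unhappy
(6,0)O 1/2 unhappy
(6,1)X 1/3 unhappy
(6,2)X 1/3 unhappy
(6,3)O 0/2 unhappy
Unsatisfied: (0,0), (1,0), (1,1), (2,0), (2,1), (2,2), (3,0), (5,2), (5,3), (6,0), (6,1), (6,2), (6,3) — 13 in total.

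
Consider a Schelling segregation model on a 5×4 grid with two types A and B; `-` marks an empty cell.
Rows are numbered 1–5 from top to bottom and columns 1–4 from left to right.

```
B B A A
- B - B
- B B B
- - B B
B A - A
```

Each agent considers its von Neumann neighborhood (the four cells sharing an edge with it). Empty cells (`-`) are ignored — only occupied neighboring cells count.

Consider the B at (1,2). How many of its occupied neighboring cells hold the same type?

2

Occupied neighbors of (1,2): (2,2)=B, (1,1)=B, (1,3)=A.
Same type (B): 2 of 3.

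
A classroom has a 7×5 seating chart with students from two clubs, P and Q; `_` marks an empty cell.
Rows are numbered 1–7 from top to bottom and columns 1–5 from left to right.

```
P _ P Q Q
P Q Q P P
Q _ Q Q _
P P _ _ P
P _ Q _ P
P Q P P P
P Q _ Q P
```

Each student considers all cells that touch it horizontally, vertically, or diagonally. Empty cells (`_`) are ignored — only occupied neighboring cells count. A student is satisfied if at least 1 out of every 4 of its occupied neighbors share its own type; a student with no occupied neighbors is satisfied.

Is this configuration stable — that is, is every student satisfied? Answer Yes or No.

(1,1)P 1/2 ok
(1,3)P 1/4 ok
(1,4)Q 2/5 ok
(1,5)Q 1/3 ok
(2,1)P 1/3 ok
(2,2)Q 3/6 ok
(2,3)Q 4/6 ok
(2,4)P 2/7 ok
(2,5)P 1/4 ok
(3,1)Q 1/4 ok
(3,3)Q 3/5 ok
(3,4)Q 2/5 ok
(4,1)P 2/3 ok
(4,2)P 2/5 ok
(4,5)P 1/2 ok
(5,1)P 3/4 ok
(5,3)Q 1/4 ok
(5,5)P 3/3 ok
(6,1)P 2/4 ok
(6,2)Q 2/6 ok
(6,3)P 1/5 unhappy
(6,4)P 4/6 ok
(6,5)P 3/4 ok
(7,1)P 1/3 ok
(7,2)Q 1/4 ok
(7,4)Q 0/4 unhappy
(7,5)P 2/3 ok
For instance (6,3) has only 1/5 same-type neighbors, below 1/4.

No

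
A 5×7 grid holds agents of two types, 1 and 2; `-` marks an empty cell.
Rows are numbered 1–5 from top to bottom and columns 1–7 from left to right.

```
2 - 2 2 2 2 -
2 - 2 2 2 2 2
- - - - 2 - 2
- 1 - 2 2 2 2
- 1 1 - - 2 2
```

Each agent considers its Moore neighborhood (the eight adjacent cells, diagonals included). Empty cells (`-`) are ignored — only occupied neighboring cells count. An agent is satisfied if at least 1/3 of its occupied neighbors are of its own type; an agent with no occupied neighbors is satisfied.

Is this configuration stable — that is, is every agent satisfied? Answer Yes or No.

Yes

Row 1: (1,1)2 1/1 ok · (1,3)2 3/3 ok · (1,4)2 5/5 ok · (1,5)2 5/5 ok · (1,6)2 4/4 ok
Row 2: (2,1)2 1/1 ok · (2,3)2 3/3 ok · (2,4)2 6/6 ok · (2,5)2 6/6 ok · (2,6)2 6/6 ok · (2,7)2 3/3 ok
Row 3: (3,5)2 6/6 ok · (3,7)2 4/4 ok
Row 4: (4,2)1 2/2 ok · (4,4)2 2/3 ok · (4,5)2 4/4 ok · (4,6)2 6/6 ok · (4,7)2 4/4 ok
Row 5: (5,2)1 2/2 ok · (5,3)1 2/3 ok · (5,6)2 4/4 ok · (5,7)2 3/3 ok
All meet the threshold, so the configuration is stable.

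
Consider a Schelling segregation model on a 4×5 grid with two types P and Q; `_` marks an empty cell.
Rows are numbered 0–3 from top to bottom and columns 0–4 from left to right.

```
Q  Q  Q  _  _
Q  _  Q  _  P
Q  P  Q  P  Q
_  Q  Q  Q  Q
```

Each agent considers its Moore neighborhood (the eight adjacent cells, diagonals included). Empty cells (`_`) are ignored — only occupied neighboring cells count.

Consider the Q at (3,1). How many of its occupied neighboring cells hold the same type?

Occupied neighbors of (3,1): (2,0)=Q, (2,1)=P, (2,2)=Q, (3,2)=Q.
Same type (Q): 3 of 4.

3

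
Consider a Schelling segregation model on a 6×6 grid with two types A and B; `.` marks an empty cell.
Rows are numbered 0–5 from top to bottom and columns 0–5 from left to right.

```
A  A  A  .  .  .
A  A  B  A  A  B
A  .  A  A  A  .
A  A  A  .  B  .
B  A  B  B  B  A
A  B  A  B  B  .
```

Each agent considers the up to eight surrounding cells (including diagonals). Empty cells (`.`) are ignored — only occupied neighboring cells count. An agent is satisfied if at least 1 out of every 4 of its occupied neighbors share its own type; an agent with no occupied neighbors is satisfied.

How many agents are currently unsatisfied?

5

(0,0)A 3/3 satisfied
(0,1)A 4/5 satisfied
(0,2)A 3/4 satisfied
(1,0)A 4/4 satisfied
(1,1)A 6/7 satisfied
(1,2)B 0/6 not
(1,3)A 5/6 satisfied
(1,4)A 3/4 satisfied
(1,5)B 0/2 not
(2,0)A 4/4 satisfied
(2,2)A 5/6 satisfied
(2,3)A 5/7 satisfied
(2,4)A 3/5 satisfied
(3,0)A 3/4 satisfied
(3,1)A 5/7 satisfied
(3,2)A 4/6 satisfied
(3,4)B 2/5 satisfied
(4,0)B 1/5 not
(4,1)A 5/8 satisfied
(4,2)B 3/7 satisfied
(4,3)B 5/7 satisfied
(4,4)B 4/5 satisfied
(4,5)A 0/3 not
(5,0)A 1/3 satisfied
(5,1)B 2/5 satisfied
(5,2)A 1/5 not
(5,3)B 4/5 satisfied
(5,4)B 3/4 satisfied
Unsatisfied: (1,2), (1,5), (4,0), (4,5), (5,2) — 5 in total.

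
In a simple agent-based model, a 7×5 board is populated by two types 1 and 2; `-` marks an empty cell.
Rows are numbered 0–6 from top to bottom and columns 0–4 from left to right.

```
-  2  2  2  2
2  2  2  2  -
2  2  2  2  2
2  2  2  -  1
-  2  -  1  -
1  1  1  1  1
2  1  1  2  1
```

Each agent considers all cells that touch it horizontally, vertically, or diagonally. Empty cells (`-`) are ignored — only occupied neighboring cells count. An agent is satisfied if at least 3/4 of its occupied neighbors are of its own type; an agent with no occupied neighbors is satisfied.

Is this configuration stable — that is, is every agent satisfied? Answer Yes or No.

Row 0: (0,1)2 4/4 satisfied · (0,2)2 5/5 satisfied · (0,3)2 4/4 satisfied · (0,4)2 2/2 satisfied
Row 1: (1,0)2 4/4 satisfied · (1,1)2 7/7 satisfied · (1,2)2 8/8 satisfied · (1,3)2 7/7 satisfied
Row 2: (2,0)2 5/5 satisfied · (2,1)2 8/8 satisfied · (2,2)2 7/7 satisfied · (2,3)2 5/6 satisfied · (2,4)2 2/3 not
Row 3: (3,0)2 4/4 satisfied · (3,1)2 6/6 satisfied · (3,2)2 5/6 satisfied · (3,4)1 1/3 not
Row 4: (4,1)2 3/6 not · (4,3)1 4/5 satisfied
Row 5: (5,0)1 2/4 not · (5,1)1 4/6 not · (5,2)1 5/7 not · (5,3)1 5/6 satisfied · (5,4)1 3/4 satisfied
Row 6: (6,0)2 0/3 not · (6,1)1 4/5 satisfied · (6,2)1 4/5 satisfied · (6,3)2 0/5 not · (6,4)1 2/3 not
For instance (2,4) has only 2/3 same-type neighbors, below 3/4.

No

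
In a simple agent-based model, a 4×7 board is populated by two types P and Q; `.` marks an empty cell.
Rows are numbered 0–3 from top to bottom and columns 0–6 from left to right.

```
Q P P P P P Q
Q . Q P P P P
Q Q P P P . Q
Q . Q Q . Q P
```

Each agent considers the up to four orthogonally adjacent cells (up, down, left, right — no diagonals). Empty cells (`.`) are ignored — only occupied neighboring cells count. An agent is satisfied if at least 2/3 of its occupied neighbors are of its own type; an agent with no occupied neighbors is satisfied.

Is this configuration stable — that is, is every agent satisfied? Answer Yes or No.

(0,0)Q 1/2 ✗
(0,1)P 1/2 ✗
(0,2)P 2/3 ✓
(0,3)P 3/3 ✓
(0,4)P 3/3 ✓
(0,5)P 2/3 ✓
(0,6)Q 0/2 ✗
(1,0)Q 2/2 ✓
(1,2)Q 0/3 ✗
(1,3)P 3/4 ✓
(1,4)P 4/4 ✓
(1,5)P 3/3 ✓
(1,6)P 1/3 ✗
(2,0)Q 3/3 ✓
(2,1)Q 1/2 ✗
(2,2)P 1/4 ✗
(2,3)P 3/4 ✓
(2,4)P 2/2 ✓
(2,6)Q 0/2 ✗
(3,0)Q 1/1 ✓
(3,2)Q 1/2 ✗
(3,3)Q 1/2 ✗
(3,5)Q 0/1 ✗
(3,6)P 0/2 ✗
For instance (0,0) has only 1/2 same-type neighbors, below 2/3.

No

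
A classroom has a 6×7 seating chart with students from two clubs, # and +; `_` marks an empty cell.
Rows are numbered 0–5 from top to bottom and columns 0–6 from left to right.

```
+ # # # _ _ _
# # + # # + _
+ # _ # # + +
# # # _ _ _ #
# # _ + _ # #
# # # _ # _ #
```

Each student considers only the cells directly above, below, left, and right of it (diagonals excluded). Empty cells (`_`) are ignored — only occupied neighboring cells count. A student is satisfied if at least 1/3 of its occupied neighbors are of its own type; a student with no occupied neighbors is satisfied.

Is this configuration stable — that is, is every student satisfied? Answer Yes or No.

(0,0)+ 0/2 ✗
(0,1)# 2/3 ✓
(0,2)# 2/3 ✓
(0,3)# 2/2 ✓
(1,0)# 1/3 ✓
(1,1)# 3/4 ✓
(1,2)+ 0/3 ✗
(1,3)# 3/4 ✓
(1,4)# 2/3 ✓
(1,5)+ 1/2 ✓
(2,0)+ 0/3 ✗
(2,1)# 2/3 ✓
(2,3)# 2/2 ✓
(2,4)# 2/3 ✓
(2,5)+ 2/3 ✓
(2,6)+ 1/2 ✓
(3,0)# 2/3 ✓
(3,1)# 4/4 ✓
(3,2)# 1/1 ✓
(3,6)# 1/2 ✓
(4,0)# 3/3 ✓
(4,1)# 3/3 ✓
(4,3)+ 0/0 ✓
(4,5)# 1/1 ✓
(4,6)# 3/3 ✓
(5,0)# 2/2 ✓
(5,1)# 3/3 ✓
(5,2)# 1/1 ✓
(5,4)# 0/0 ✓
(5,6)# 1/1 ✓
For instance (0,0) has only 0/2 same-type neighbors, below 1/3.

No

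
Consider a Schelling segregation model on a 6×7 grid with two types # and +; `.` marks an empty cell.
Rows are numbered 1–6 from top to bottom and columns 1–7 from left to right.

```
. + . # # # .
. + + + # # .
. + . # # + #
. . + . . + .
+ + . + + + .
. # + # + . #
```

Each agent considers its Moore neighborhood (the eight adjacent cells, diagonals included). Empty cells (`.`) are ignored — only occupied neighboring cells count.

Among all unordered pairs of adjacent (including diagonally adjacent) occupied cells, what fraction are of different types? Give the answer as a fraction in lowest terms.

Scan each occupied cell's neighbors to the right and below (and the two forward diagonals) so each pair is counted once.
From row 1: 3 unlike of 12 pairs (running 3/12).
From row 2: 6 unlike of 15 pairs (running 9/27).
From row 3: 5 unlike of 8 pairs (running 14/35).
From row 4: 0 unlike of 4 pairs (running 14/39).
From row 5: 5 unlike of 13 pairs (running 19/52).
From row 6: 3 unlike of 3 pairs (running 22/55).
Total adjacent occupied pairs: 55; unlike-type pairs: 22.
22/55 reduces to 2/5.

2/5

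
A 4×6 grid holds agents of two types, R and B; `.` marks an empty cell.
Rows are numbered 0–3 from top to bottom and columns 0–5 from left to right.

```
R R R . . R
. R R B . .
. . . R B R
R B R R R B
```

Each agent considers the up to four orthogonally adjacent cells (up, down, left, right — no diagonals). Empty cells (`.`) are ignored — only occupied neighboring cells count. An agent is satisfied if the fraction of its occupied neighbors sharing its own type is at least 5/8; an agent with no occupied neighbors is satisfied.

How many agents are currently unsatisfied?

(0,0)R 1/1 satisfied
(0,1)R 3/3 satisfied
(0,2)R 2/2 satisfied
(0,5)R 0/0 satisfied
(1,1)R 2/2 satisfied
(1,2)R 2/3 satisfied
(1,3)B 0/2 not
(2,3)R 1/3 not
(2,4)B 0/3 not
(2,5)R 0/2 not
(3,0)R 0/1 not
(3,1)B 0/2 not
(3,2)R 1/2 not
(3,3)R 3/3 satisfied
(3,4)R 1/3 not
(3,5)B 0/2 not
Unsatisfied: (1,3), (2,3), (2,4), (2,5), (3,0), (3,1), (3,2), (3,4), (3,5) — 9 in total.

9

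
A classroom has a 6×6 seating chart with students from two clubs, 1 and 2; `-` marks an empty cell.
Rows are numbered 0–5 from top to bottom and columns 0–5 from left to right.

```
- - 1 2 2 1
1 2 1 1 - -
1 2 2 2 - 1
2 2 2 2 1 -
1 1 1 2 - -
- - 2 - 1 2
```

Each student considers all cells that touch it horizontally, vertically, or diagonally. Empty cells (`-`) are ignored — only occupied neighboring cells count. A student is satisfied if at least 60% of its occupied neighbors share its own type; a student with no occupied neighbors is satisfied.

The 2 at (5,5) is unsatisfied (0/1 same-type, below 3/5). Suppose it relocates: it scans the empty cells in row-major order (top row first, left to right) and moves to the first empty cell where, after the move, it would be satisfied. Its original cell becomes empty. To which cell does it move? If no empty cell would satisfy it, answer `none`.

none

Vacating (5,5). Empty cells in order:
  (0,0): 1/2 same-type → still unsatisfied.
  (0,1): 1/4 same-type → still unsatisfied.
  (1,4): 3/6 same-type → still unsatisfied.
  (1,5): 1/3 same-type → still unsatisfied.
  (2,4): 2/5 same-type → still unsatisfied.
  (3,5): 0/2 same-type → still unsatisfied.
  (4,4): 2/4 same-type → still unsatisfied.
  (4,5): 0/2 same-type → still unsatisfied.
  (5,0): 0/2 same-type → still unsatisfied.
  (5,1): 1/4 same-type → still unsatisfied.
  (5,3): 2/4 same-type → still unsatisfied.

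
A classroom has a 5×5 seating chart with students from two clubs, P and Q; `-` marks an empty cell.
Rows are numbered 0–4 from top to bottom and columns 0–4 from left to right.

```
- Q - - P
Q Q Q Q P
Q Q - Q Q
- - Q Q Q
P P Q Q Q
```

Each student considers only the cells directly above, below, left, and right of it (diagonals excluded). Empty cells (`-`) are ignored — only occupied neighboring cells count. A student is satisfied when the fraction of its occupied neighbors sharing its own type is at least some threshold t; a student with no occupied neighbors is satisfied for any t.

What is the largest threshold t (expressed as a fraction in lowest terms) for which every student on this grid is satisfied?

Row 0: (0,1)Q 1/1 · (0,4)P 1/1
Row 1: (1,0)Q 2/2 · (1,1)Q 4/4 · (1,2)Q 2/2 · (1,3)Q 2/3 · (1,4)P 1/3
Row 2: (2,0)Q 2/2 · (2,1)Q 2/2 · (2,3)Q 3/3 · (2,4)Q 2/3
Row 3: (3,2)Q 2/2 · (3,3)Q 4/4 · (3,4)Q 3/3
Row 4: (4,0)P 1/1 · (4,1)P 1/2 · (4,2)Q 2/3 · (4,3)Q 3/3 · (4,4)Q 2/2
The smallest same-type fraction is 1/3 at (1,4), which reduces to 1/3. Any threshold above that leaves this student unsatisfied.

1/3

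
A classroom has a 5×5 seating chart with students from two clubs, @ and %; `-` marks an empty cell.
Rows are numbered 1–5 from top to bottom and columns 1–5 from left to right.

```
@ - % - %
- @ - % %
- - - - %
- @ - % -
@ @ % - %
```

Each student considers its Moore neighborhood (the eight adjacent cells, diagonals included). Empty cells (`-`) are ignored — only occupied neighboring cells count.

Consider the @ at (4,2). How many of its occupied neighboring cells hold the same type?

Occupied neighbors of (4,2): (5,1)=@, (5,2)=@, (5,3)=%.
Same type (@): 2 of 3.

2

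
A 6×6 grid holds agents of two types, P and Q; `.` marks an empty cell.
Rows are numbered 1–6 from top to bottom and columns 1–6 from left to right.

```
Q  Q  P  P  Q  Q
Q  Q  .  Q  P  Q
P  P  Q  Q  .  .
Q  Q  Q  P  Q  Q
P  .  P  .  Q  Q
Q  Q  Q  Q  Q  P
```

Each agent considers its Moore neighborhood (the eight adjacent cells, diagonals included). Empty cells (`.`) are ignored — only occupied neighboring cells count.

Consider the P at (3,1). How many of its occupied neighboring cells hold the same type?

Occupied neighbors of (3,1): (2,1)=Q, (2,2)=Q, (3,2)=P, (4,1)=Q, (4,2)=Q.
Same type (P): 1 of 5.

1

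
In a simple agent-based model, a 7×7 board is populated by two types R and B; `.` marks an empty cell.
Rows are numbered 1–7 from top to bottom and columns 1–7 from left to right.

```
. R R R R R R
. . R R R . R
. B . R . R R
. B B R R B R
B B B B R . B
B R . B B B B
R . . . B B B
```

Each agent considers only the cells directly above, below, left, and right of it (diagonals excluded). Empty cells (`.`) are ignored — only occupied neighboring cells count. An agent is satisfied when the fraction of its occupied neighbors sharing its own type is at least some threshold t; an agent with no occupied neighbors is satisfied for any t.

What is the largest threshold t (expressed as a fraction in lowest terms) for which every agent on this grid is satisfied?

Row 1: (1,2)R 1/1 · (1,3)R 3/3 · (1,4)R 3/3 · (1,5)R 3/3 · (1,6)R 2/2 · (1,7)R 2/2
Row 2: (2,3)R 2/2 · (2,4)R 4/4 · (2,5)R 2/2 · (2,7)R 2/2
Row 3: (3,2)B 1/1 · (3,4)R 2/2 · (3,6)R 1/2 · (3,7)R 3/3
Row 4: (4,2)B 3/3 · (4,3)B 2/3 · (4,4)R 2/4 · (4,5)R 2/3 · (4,6)B 0/3 · (4,7)R 1/3
Row 5: (5,1)B 2/2 · (5,2)B 3/4 · (5,3)B 3/3 · (5,4)B 2/4 · (5,5)R 1/3 · (5,7)B 1/2
Row 6: (6,1)B 1/3 · (6,2)R 0/2 · (6,4)B 2/2 · (6,5)B 3/4 · (6,6)B 3/3 · (6,7)B 3/3
Row 7: (7,1)R 0/1 · (7,5)B 2/2 · (7,6)B 3/3 · (7,7)B 2/2
The smallest same-type fraction is 0/3 at (4,6), which reduces to 0/1. Any threshold above that leaves this agent unsatisfied.

0/1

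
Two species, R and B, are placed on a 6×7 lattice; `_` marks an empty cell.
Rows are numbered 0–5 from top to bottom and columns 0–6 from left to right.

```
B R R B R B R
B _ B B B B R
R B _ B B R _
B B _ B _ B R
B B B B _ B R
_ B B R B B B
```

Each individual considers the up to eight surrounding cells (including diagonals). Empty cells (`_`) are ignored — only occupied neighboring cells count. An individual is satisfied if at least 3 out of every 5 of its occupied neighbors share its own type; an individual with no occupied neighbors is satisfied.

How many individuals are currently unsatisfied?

15

(0,0)B 1/2 ✗
(0,1)R 1/4 ✗
(0,2)R 1/4 ✗
(0,3)B 3/5 ✓
(0,4)R 0/5 ✗
(0,5)B 2/5 ✗
(0,6)R 1/3 ✗
(1,0)B 2/4 ✗
(1,2)B 4/6 ✓
(1,3)B 5/7 ✓
(1,4)B 6/8 ✓
(1,5)B 3/7 ✗
(1,6)R 2/4 ✗
(2,0)R 0/4 ✗
(2,1)B 4/5 ✓
(2,3)B 5/5 ✓
(2,4)B 6/7 ✓
(2,5)R 2/6 ✗
(3,0)B 4/5 ✓
(3,1)B 5/6 ✓
(3,3)B 4/4 ✓
(3,5)B 2/5 ✗
(3,6)R 2/4 ✗
(4,0)B 4/4 ✓
(4,1)B 6/6 ✓
(4,2)B 6/7 ✓
(4,3)B 4/5 ✓
(4,5)B 4/6 ✓
(4,6)R 1/5 ✗
(5,1)B 4/4 ✓
(5,2)B 4/5 ✓
(5,3)R 0/4 ✗
(5,4)B 3/4 ✓
(5,5)B 3/4 ✓
(5,6)B 2/3 ✓
Unsatisfied: (0,0), (0,1), (0,2), (0,4), (0,5), (0,6), (1,0), (1,5), (1,6), (2,0), (2,5), (3,5), (3,6), (4,6), (5,3) — 15 in total.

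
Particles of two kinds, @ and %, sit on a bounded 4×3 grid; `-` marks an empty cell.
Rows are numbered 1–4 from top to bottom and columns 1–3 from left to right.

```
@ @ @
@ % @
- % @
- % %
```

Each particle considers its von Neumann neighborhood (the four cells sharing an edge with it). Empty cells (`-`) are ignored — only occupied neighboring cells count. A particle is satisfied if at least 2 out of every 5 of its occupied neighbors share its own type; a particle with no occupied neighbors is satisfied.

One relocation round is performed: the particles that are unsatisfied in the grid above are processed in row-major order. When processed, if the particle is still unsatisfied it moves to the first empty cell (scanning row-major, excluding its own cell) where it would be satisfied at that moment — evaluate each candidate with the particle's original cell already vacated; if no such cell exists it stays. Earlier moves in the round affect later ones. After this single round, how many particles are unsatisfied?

0

Initially unsatisfied (in order): (2,2), (3,3).
  (2,2) → (3,1).
  (3,3) → (2,2).
Resulting grid:
@ @ @
@ @ @
% % -
- % %
All satisfied now.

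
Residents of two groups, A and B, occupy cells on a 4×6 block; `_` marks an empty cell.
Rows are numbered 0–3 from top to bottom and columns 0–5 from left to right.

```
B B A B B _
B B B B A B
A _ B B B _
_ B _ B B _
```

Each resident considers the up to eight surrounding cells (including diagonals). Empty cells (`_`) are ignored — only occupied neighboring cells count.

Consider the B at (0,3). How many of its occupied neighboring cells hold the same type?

3

Occupied neighbors of (0,3): (0,2)=A, (0,4)=B, (1,2)=B, (1,3)=B, (1,4)=A.
Same type (B): 3 of 5.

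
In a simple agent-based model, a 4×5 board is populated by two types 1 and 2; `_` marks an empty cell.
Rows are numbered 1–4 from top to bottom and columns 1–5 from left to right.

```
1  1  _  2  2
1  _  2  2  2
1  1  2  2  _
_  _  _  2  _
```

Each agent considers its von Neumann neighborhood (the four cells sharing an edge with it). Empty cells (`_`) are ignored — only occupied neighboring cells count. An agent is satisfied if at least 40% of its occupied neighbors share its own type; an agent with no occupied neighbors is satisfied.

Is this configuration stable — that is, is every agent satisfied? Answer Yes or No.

Yes

(1,1)1 2/2 satisfied
(1,2)1 1/1 satisfied
(1,4)2 2/2 satisfied
(1,5)2 2/2 satisfied
(2,1)1 2/2 satisfied
(2,3)2 2/2 satisfied
(2,4)2 4/4 satisfied
(2,5)2 2/2 satisfied
(3,1)1 2/2 satisfied
(3,2)1 1/2 satisfied
(3,3)2 2/3 satisfied
(3,4)2 3/3 satisfied
(4,4)2 1/1 satisfied
All meet the threshold, so the configuration is stable.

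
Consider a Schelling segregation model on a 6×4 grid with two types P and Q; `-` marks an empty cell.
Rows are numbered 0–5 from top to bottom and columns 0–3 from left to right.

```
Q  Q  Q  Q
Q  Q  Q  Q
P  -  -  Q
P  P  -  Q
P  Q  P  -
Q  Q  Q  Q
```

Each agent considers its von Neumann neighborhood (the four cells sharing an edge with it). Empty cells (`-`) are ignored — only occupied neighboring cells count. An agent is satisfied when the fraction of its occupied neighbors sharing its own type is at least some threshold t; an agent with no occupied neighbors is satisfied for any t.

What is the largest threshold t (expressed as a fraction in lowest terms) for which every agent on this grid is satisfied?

0/1

Row 0: (0,0)Q 2/2 · (0,1)Q 3/3 · (0,2)Q 3/3 · (0,3)Q 2/2
Row 1: (1,0)Q 2/3 · (1,1)Q 3/3 · (1,2)Q 3/3 · (1,3)Q 3/3
Row 2: (2,0)P 1/2 · (2,3)Q 2/2
Row 3: (3,0)P 3/3 · (3,1)P 1/2 · (3,3)Q 1/1
Row 4: (4,0)P 1/3 · (4,1)Q 1/4 · (4,2)P 0/2
Row 5: (5,0)Q 1/2 · (5,1)Q 3/3 · (5,2)Q 2/3 · (5,3)Q 1/1
The smallest same-type fraction is 0/2 at (4,2), which reduces to 0/1. Any threshold above that leaves this agent unsatisfied.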